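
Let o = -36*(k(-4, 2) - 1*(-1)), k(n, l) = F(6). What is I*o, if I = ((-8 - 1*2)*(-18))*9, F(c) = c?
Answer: -408240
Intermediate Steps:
k(n, l) = 6
I = 1620 (I = ((-8 - 2)*(-18))*9 = -10*(-18)*9 = 180*9 = 1620)
o = -252 (o = -36*(6 - 1*(-1)) = -36*(6 + 1) = -36*7 = -252)
I*o = 1620*(-252) = -408240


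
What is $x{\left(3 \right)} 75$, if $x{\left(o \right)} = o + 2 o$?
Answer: $675$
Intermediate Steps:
$x{\left(o \right)} = 3 o$
$x{\left(3 \right)} 75 = 3 \cdot 3 \cdot 75 = 9 \cdot 75 = 675$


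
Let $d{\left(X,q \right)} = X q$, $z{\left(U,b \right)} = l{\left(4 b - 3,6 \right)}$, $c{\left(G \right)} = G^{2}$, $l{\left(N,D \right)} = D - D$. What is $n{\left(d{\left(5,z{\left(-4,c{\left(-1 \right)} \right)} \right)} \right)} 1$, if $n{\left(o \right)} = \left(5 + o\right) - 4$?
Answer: $1$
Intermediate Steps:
$l{\left(N,D \right)} = 0$
$z{\left(U,b \right)} = 0$
$n{\left(o \right)} = 1 + o$
$n{\left(d{\left(5,z{\left(-4,c{\left(-1 \right)} \right)} \right)} \right)} 1 = \left(1 + 5 \cdot 0\right) 1 = \left(1 + 0\right) 1 = 1 \cdot 1 = 1$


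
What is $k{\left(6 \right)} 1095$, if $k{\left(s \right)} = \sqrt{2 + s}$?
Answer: $2190 \sqrt{2} \approx 3097.1$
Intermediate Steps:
$k{\left(6 \right)} 1095 = \sqrt{2 + 6} \cdot 1095 = \sqrt{8} \cdot 1095 = 2 \sqrt{2} \cdot 1095 = 2190 \sqrt{2}$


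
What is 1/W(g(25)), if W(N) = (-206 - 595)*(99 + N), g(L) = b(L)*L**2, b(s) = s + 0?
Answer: -1/12594924 ≈ -7.9397e-8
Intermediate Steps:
b(s) = s
g(L) = L**3 (g(L) = L*L**2 = L**3)
W(N) = -79299 - 801*N (W(N) = -801*(99 + N) = -79299 - 801*N)
1/W(g(25)) = 1/(-79299 - 801*25**3) = 1/(-79299 - 801*15625) = 1/(-79299 - 12515625) = 1/(-12594924) = -1/12594924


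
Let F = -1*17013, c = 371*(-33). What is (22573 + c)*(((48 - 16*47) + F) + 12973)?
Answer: -49005520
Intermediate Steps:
c = -12243
F = -17013
(22573 + c)*(((48 - 16*47) + F) + 12973) = (22573 - 12243)*(((48 - 16*47) - 17013) + 12973) = 10330*(((48 - 752) - 17013) + 12973) = 10330*((-704 - 17013) + 12973) = 10330*(-17717 + 12973) = 10330*(-4744) = -49005520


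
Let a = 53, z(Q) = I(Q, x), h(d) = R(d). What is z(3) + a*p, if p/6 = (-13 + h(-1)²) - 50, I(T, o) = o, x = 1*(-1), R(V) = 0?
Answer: -20035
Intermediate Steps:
h(d) = 0
x = -1
z(Q) = -1
p = -378 (p = 6*((-13 + 0²) - 50) = 6*((-13 + 0) - 50) = 6*(-13 - 50) = 6*(-63) = -378)
z(3) + a*p = -1 + 53*(-378) = -1 - 20034 = -20035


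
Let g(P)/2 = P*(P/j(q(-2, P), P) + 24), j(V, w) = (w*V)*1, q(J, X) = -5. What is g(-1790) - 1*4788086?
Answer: -4873290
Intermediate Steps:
j(V, w) = V*w (j(V, w) = (V*w)*1 = V*w)
g(P) = 238*P/5 (g(P) = 2*(P*(P/((-5*P)) + 24)) = 2*(P*(P*(-1/(5*P)) + 24)) = 2*(P*(-1/5 + 24)) = 2*(P*(119/5)) = 2*(119*P/5) = 238*P/5)
g(-1790) - 1*4788086 = (238/5)*(-1790) - 1*4788086 = -85204 - 4788086 = -4873290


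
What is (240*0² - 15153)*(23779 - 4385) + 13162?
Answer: -293864120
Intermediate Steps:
(240*0² - 15153)*(23779 - 4385) + 13162 = (240*0 - 15153)*19394 + 13162 = (0 - 15153)*19394 + 13162 = -15153*19394 + 13162 = -293877282 + 13162 = -293864120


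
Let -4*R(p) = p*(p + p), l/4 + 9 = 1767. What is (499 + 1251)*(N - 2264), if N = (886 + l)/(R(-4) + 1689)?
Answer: -6646265500/1681 ≈ -3.9538e+6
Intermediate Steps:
l = 7032 (l = -36 + 4*1767 = -36 + 7068 = 7032)
R(p) = -p²/2 (R(p) = -p*(p + p)/4 = -p*2*p/4 = -p²/2)
N = 7918/1681 (N = (886 + 7032)/(-½*(-4)² + 1689) = 7918/(-½*16 + 1689) = 7918/(-8 + 1689) = 7918/1681 ≈ 4.7103)
(499 + 1251)*(N - 2264) = (499 + 1251)*(7918/1681 - 2264) = 1750*(-3797866/1681) = -6646265500/1681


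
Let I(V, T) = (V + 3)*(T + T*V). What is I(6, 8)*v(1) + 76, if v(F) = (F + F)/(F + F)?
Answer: 580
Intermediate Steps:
v(F) = 1 (v(F) = (2*F)/((2*F)) = (2*F)*(1/(2*F)) = 1)
I(V, T) = (3 + V)*(T + T*V)
I(6, 8)*v(1) + 76 = (8*(3 + 6² + 4*6))*1 + 76 = (8*(3 + 36 + 24))*1 + 76 = (8*63)*1 + 76 = 504*1 + 76 = 504 + 76 = 580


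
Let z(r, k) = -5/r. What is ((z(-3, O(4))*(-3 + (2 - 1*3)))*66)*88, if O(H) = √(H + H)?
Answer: -38720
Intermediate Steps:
O(H) = √2*√H (O(H) = √(2*H) = √2*√H)
((z(-3, O(4))*(-3 + (2 - 1*3)))*66)*88 = (((-5/(-3))*(-3 + (2 - 1*3)))*66)*88 = (((-5*(-⅓))*(-3 + (2 - 3)))*66)*88 = ((5*(-3 - 1)/3)*66)*88 = (((5/3)*(-4))*66)*88 = -20/3*66*88 = -440*88 = -38720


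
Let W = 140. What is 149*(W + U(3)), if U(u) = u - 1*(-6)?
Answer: 22201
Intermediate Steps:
U(u) = 6 + u (U(u) = u + 6 = 6 + u)
149*(W + U(3)) = 149*(140 + (6 + 3)) = 149*(140 + 9) = 149*149 = 22201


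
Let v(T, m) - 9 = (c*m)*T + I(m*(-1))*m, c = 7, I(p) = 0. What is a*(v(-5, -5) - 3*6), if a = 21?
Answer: 3486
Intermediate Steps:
v(T, m) = 9 + 7*T*m (v(T, m) = 9 + ((7*m)*T + 0*m) = 9 + (7*T*m + 0) = 9 + 7*T*m)
a*(v(-5, -5) - 3*6) = 21*((9 + 7*(-5)*(-5)) - 3*6) = 21*((9 + 175) - 18) = 21*(184 - 18) = 21*166 = 3486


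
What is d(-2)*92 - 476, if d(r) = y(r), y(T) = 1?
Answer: -384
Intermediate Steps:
d(r) = 1
d(-2)*92 - 476 = 1*92 - 476 = 92 - 476 = -384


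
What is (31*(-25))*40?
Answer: -31000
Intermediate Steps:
(31*(-25))*40 = -775*40 = -31000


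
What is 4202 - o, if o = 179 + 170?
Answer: 3853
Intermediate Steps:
o = 349
4202 - o = 4202 - 1*349 = 4202 - 349 = 3853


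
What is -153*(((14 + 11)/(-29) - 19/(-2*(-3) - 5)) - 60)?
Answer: 354348/29 ≈ 12219.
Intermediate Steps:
-153*(((14 + 11)/(-29) - 19/(-2*(-3) - 5)) - 60) = -153*((25*(-1/29) - 19/(6 - 5)) - 60) = -153*((-25/29 - 19/1) - 60) = -153*((-25/29 - 19*1) - 60) = -153*((-25/29 - 19) - 60) = -153*(-576/29 - 60) = -153*(-2316/29) = 354348/29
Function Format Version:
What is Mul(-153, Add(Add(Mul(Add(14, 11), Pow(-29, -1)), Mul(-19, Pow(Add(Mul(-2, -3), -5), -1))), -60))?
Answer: Rational(354348, 29) ≈ 12219.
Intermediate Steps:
Mul(-153, Add(Add(Mul(Add(14, 11), Pow(-29, -1)), Mul(-19, Pow(Add(Mul(-2, -3), -5), -1))), -60)) = Mul(-153, Add(Add(Mul(25, Rational(-1, 29)), Mul(-19, Pow(Add(6, -5), -1))), -60)) = Mul(-153, Add(Add(Rational(-25, 29), Mul(-19, Pow(1, -1))), -60)) = Mul(-153, Add(Add(Rational(-25, 29), Mul(-19, 1)), -60)) = Mul(-153, Add(Add(Rational(-25, 29), -19), -60)) = Mul(-153, Add(Rational(-576, 29), -60)) = Mul(-153, Rational(-2316, 29)) = Rational(354348, 29)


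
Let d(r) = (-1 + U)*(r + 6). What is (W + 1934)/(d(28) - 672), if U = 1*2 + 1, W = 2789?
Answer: -4723/604 ≈ -7.8195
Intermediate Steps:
U = 3 (U = 2 + 1 = 3)
d(r) = 12 + 2*r (d(r) = (-1 + 3)*(r + 6) = 2*(6 + r) = 12 + 2*r)
(W + 1934)/(d(28) - 672) = (2789 + 1934)/((12 + 2*28) - 672) = 4723/((12 + 56) - 672) = 4723/(68 - 672) = 4723/(-604) = 4723*(-1/604) = -4723/604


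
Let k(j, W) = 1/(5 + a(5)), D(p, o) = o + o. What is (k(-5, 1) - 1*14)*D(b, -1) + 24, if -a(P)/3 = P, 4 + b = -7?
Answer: 261/5 ≈ 52.200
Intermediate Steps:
b = -11 (b = -4 - 7 = -11)
D(p, o) = 2*o
a(P) = -3*P
k(j, W) = -⅒ (k(j, W) = 1/(5 - 3*5) = 1/(5 - 15) = 1/(-10) = -⅒)
(k(-5, 1) - 1*14)*D(b, -1) + 24 = (-⅒ - 1*14)*(2*(-1)) + 24 = (-⅒ - 14)*(-2) + 24 = -141/10*(-2) + 24 = 141/5 + 24 = 261/5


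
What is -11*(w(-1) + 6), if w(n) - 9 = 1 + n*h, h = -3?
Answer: -209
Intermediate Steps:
w(n) = 10 - 3*n (w(n) = 9 + (1 + n*(-3)) = 9 + (1 - 3*n) = 10 - 3*n)
-11*(w(-1) + 6) = -11*((10 - 3*(-1)) + 6) = -11*((10 + 3) + 6) = -11*(13 + 6) = -11*19 = -209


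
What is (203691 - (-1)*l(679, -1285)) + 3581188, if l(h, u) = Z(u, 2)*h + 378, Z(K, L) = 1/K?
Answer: 4864054566/1285 ≈ 3.7853e+6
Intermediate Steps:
l(h, u) = 378 + h/u (l(h, u) = h/u + 378 = 378 + h/u)
(203691 - (-1)*l(679, -1285)) + 3581188 = (203691 - (-1)*(378 + 679/(-1285))) + 3581188 = (203691 - (-1)*(378 + 679*(-1/1285))) + 3581188 = (203691 - (-1)*(378 - 679/1285)) + 3581188 = (203691 - (-1)*485051/1285) + 3581188 = (203691 - 1*(-485051/1285)) + 3581188 = (203691 + 485051/1285) + 3581188 = 262227986/1285 + 3581188 = 4864054566/1285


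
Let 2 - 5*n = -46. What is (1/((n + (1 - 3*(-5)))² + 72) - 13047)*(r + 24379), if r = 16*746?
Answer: -8615611114245/18184 ≈ -4.7380e+8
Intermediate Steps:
n = 48/5 (n = ⅖ - ⅕*(-46) = ⅖ + 46/5 = 48/5 ≈ 9.6000)
r = 11936
(1/((n + (1 - 3*(-5)))² + 72) - 13047)*(r + 24379) = (1/((48/5 + (1 - 3*(-5)))² + 72) - 13047)*(11936 + 24379) = (1/((48/5 + (1 + 15))² + 72) - 13047)*36315 = (1/((48/5 + 16)² + 72) - 13047)*36315 = (1/((128/5)² + 72) - 13047)*36315 = (1/(16384/25 + 72) - 13047)*36315 = (1/(18184/25) - 13047)*36315 = (25/18184 - 13047)*36315 = -237246623/18184*36315 = -8615611114245/18184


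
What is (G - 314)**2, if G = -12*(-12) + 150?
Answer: 400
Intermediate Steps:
G = 294 (G = 144 + 150 = 294)
(G - 314)**2 = (294 - 314)**2 = (-20)**2 = 400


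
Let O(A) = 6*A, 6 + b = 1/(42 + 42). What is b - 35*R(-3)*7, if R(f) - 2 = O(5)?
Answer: -659063/84 ≈ -7846.0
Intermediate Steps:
b = -503/84 (b = -6 + 1/(42 + 42) = -6 + 1/84 = -503/84 ≈ -5.9881)
R(f) = 32 (R(f) = 2 + 6*5 = 2 + 30 = 32)
b - 35*R(-3)*7 = -503/84 - 1120*7 = -503/84 - 35*224 = -503/84 - 7840 = -659063/84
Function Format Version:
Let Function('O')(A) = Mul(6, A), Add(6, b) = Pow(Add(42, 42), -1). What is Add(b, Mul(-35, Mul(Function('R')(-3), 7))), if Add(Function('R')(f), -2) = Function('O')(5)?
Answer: Rational(-659063, 84) ≈ -7846.0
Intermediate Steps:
b = Rational(-503, 84) (b = Add(-6, Pow(Add(42, 42), -1)) = Add(-6, Pow(84, -1)) = Add(-6, Rational(1, 84)) = Rational(-503, 84) ≈ -5.9881)
Function('R')(f) = 32 (Function('R')(f) = Add(2, Mul(6, 5)) = Add(2, 30) = 32)
Add(b, Mul(-35, Mul(Function('R')(-3), 7))) = Add(Rational(-503, 84), Mul(-35, Mul(32, 7))) = Add(Rational(-503, 84), Mul(-35, 224)) = Add(Rational(-503, 84), -7840) = Rational(-659063, 84)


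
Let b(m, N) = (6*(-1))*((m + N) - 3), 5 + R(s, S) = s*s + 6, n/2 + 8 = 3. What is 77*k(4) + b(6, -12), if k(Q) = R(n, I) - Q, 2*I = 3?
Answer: 7523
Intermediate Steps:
I = 3/2 (I = (1/2)*3 = 3/2 ≈ 1.5000)
n = -10 (n = -16 + 2*3 = -16 + 6 = -10)
R(s, S) = 1 + s**2 (R(s, S) = -5 + (s*s + 6) = -5 + (s**2 + 6) = -5 + (6 + s**2) = 1 + s**2)
b(m, N) = 18 - 6*N - 6*m (b(m, N) = -6*((N + m) - 3) = -6*(-3 + N + m) = 18 - 6*N - 6*m)
k(Q) = 101 - Q (k(Q) = (1 + (-10)**2) - Q = (1 + 100) - Q = 101 - Q)
77*k(4) + b(6, -12) = 77*(101 - 1*4) + (18 - 6*(-12) - 6*6) = 77*(101 - 4) + (18 + 72 - 36) = 77*97 + 54 = 7469 + 54 = 7523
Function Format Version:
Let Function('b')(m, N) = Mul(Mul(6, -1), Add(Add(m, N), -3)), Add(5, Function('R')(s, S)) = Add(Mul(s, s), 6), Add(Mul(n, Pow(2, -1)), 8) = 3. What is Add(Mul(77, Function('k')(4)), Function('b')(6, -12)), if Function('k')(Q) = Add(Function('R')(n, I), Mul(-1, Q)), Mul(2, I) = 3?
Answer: 7523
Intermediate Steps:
I = Rational(3, 2) (I = Mul(Rational(1, 2), 3) = Rational(3, 2) ≈ 1.5000)
n = -10 (n = Add(-16, Mul(2, 3)) = Add(-16, 6) = -10)
Function('R')(s, S) = Add(1, Pow(s, 2)) (Function('R')(s, S) = Add(-5, Add(Mul(s, s), 6)) = Add(-5, Add(Pow(s, 2), 6)) = Add(-5, Add(6, Pow(s, 2))) = Add(1, Pow(s, 2)))
Function('b')(m, N) = Add(18, Mul(-6, N), Mul(-6, m)) (Function('b')(m, N) = Mul(-6, Add(Add(N, m), -3)) = Mul(-6, Add(-3, N, m)) = Add(18, Mul(-6, N), Mul(-6, m)))
Function('k')(Q) = Add(101, Mul(-1, Q)) (Function('k')(Q) = Add(Add(1, Pow(-10, 2)), Mul(-1, Q)) = Add(Add(1, 100), Mul(-1, Q)) = Add(101, Mul(-1, Q)))
Add(Mul(77, Function('k')(4)), Function('b')(6, -12)) = Add(Mul(77, Add(101, Mul(-1, 4))), Add(18, Mul(-6, -12), Mul(-6, 6))) = Add(Mul(77, Add(101, -4)), Add(18, 72, -36)) = Add(Mul(77, 97), 54) = Add(7469, 54) = 7523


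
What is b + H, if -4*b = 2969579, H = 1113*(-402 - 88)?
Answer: -5151059/4 ≈ -1.2878e+6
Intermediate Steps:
H = -545370 (H = 1113*(-490) = -545370)
b = -2969579/4 (b = -1/4*2969579 = -2969579/4 ≈ -7.4240e+5)
b + H = -2969579/4 - 545370 = -5151059/4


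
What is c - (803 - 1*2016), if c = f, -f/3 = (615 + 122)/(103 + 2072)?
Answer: 878688/725 ≈ 1212.0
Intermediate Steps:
f = -737/725 (f = -3*(615 + 122)/(103 + 2072) = -2211/2175 = -3*737/2175 = -737/725 ≈ -1.0166)
c = -737/725 ≈ -1.0166
c - (803 - 1*2016) = -737/725 - (803 - 1*2016) = -737/725 - (803 - 2016) = -737/725 - 1*(-1213) = -737/725 + 1213 = 878688/725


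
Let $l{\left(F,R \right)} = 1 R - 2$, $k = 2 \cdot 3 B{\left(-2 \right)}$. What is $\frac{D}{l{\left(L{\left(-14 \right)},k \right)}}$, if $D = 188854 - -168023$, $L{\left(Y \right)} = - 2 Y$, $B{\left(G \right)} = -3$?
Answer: $- \frac{356877}{20} \approx -17844.0$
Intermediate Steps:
$k = -18$ ($k = 2 \cdot 3 \left(-3\right) = 6 \left(-3\right) = -18$)
$l{\left(F,R \right)} = -2 + R$ ($l{\left(F,R \right)} = R - 2 = -2 + R$)
$D = 356877$ ($D = 188854 + 168023 = 356877$)
$\frac{D}{l{\left(L{\left(-14 \right)},k \right)}} = \frac{356877}{-2 - 18} = \frac{356877}{-20} = 356877 \left(- \frac{1}{20}\right) = - \frac{356877}{20}$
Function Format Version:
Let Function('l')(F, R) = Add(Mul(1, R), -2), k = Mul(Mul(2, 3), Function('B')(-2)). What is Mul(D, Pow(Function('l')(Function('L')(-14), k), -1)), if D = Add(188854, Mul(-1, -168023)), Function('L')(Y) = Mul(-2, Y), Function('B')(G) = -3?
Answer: Rational(-356877, 20) ≈ -17844.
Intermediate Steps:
k = -18 (k = Mul(Mul(2, 3), -3) = Mul(6, -3) = -18)
Function('l')(F, R) = Add(-2, R) (Function('l')(F, R) = Add(R, -2) = Add(-2, R))
D = 356877 (D = Add(188854, 168023) = 356877)
Mul(D, Pow(Function('l')(Function('L')(-14), k), -1)) = Mul(356877, Pow(Add(-2, -18), -1)) = Mul(356877, Pow(-20, -1)) = Mul(356877, Rational(-1, 20)) = Rational(-356877, 20)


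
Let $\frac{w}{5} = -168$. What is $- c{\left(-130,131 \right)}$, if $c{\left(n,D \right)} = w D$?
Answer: $110040$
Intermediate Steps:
$w = -840$ ($w = 5 \left(-168\right) = -840$)
$c{\left(n,D \right)} = - 840 D$
$- c{\left(-130,131 \right)} = - \left(-840\right) 131 = \left(-1\right) \left(-110040\right) = 110040$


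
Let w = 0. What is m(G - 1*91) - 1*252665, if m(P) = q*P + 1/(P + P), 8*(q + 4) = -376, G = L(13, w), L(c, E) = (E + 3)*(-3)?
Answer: -49513001/200 ≈ -2.4757e+5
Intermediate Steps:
L(c, E) = -9 - 3*E (L(c, E) = (3 + E)*(-3) = -9 - 3*E)
G = -9 (G = -9 - 3*0 = -9 + 0 = -9)
q = -51 (q = -4 + (1/8)*(-376) = -4 - 47 = -51)
m(P) = 1/(2*P) - 51*P (m(P) = -51*P + 1/(P + P) = -51*P + 1/(2*P) = 1/(2*P) - 51*P)
m(G - 1*91) - 1*252665 = (1/(2*(-9 - 1*91)) - 51*(-9 - 1*91)) - 1*252665 = (1/(2*(-9 - 91)) - 51*(-9 - 91)) - 252665 = ((1/2)/(-100) - 51*(-100)) - 252665 = ((1/2)*(-1/100) + 5100) - 252665 = (-1/200 + 5100) - 252665 = 1019999/200 - 252665 = -49513001/200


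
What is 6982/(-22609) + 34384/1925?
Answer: 109135358/6217475 ≈ 17.553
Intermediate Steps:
6982/(-22609) + 34384/1925 = 6982*(-1/22609) + 34384*(1/1925) = -6982/22609 + 4912/275 = 109135358/6217475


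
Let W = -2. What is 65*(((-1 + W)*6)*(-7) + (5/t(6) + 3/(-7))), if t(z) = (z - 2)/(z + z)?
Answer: 63960/7 ≈ 9137.1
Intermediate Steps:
t(z) = (-2 + z)/(2*z) (t(z) = (-2 + z)/((2*z)) = (-2 + z)*(1/(2*z)) = (-2 + z)/(2*z))
65*(((-1 + W)*6)*(-7) + (5/t(6) + 3/(-7))) = 65*(((-1 - 2)*6)*(-7) + (5/(((1/2)*(-2 + 6)/6)) + 3/(-7))) = 65*(-3*6*(-7) + (5/(((1/2)*(1/6)*4)) + 3*(-1/7))) = 65*(-18*(-7) + (5/(1/3) - 3/7)) = 65*(126 + (5*3 - 3/7)) = 65*(126 + (15 - 3/7)) = 65*(126 + 102/7) = 65*(984/7) = 63960/7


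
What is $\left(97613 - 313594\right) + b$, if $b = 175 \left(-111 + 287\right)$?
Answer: $-185181$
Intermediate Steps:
$b = 30800$ ($b = 175 \cdot 176 = 30800$)
$\left(97613 - 313594\right) + b = \left(97613 - 313594\right) + 30800 = -215981 + 30800 = -185181$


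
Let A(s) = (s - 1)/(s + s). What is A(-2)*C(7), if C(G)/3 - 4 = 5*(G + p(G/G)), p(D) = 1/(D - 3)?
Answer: 657/8 ≈ 82.125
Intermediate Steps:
A(s) = (-1 + s)/(2*s) (A(s) = (-1 + s)/((2*s)) = (-1 + s)*(1/(2*s)) = (-1 + s)/(2*s))
p(D) = 1/(-3 + D)
C(G) = 9/2 + 15*G (C(G) = 12 + 3*(5*(G + 1/(-3 + G/G))) = 12 + 3*(5*(G + 1/(-3 + 1))) = 12 + 3*(5*(G + 1/(-2))) = 12 + 3*(5*(G - 1/2)) = 12 + 3*(5*(-1/2 + G)) = 12 + 3*(-5/2 + 5*G) = 12 + (-15/2 + 15*G) = 9/2 + 15*G)
A(-2)*C(7) = ((1/2)*(-1 - 2)/(-2))*(9/2 + 15*7) = ((1/2)*(-1/2)*(-3))*(9/2 + 105) = (3/4)*(219/2) = 657/8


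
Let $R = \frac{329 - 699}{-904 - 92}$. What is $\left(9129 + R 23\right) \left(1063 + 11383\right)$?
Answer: $\frac{28317742831}{249} \approx 1.1373 \cdot 10^{8}$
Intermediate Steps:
$R = \frac{185}{498}$ ($R = - \frac{370}{-996} = \left(-370\right) \left(- \frac{1}{996}\right) = \frac{185}{498} \approx 0.37149$)
$\left(9129 + R 23\right) \left(1063 + 11383\right) = \left(9129 + \frac{185}{498} \cdot 23\right) \left(1063 + 11383\right) = \left(9129 + \frac{4255}{498}\right) 12446 = \frac{4550497}{498} \cdot 12446 = \frac{28317742831}{249}$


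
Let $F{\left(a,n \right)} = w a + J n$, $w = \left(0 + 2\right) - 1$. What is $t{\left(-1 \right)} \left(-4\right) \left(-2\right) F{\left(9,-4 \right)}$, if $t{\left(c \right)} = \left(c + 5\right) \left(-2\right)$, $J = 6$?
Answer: $960$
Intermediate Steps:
$t{\left(c \right)} = -10 - 2 c$ ($t{\left(c \right)} = \left(5 + c\right) \left(-2\right) = -10 - 2 c$)
$w = 1$ ($w = 2 - 1 = 1$)
$F{\left(a,n \right)} = a + 6 n$ ($F{\left(a,n \right)} = 1 a + 6 n = a + 6 n$)
$t{\left(-1 \right)} \left(-4\right) \left(-2\right) F{\left(9,-4 \right)} = \left(-10 - -2\right) \left(-4\right) \left(-2\right) \left(9 + 6 \left(-4\right)\right) = \left(-10 + 2\right) \left(-4\right) \left(-2\right) \left(9 - 24\right) = \left(-8\right) \left(-4\right) \left(-2\right) \left(-15\right) = 32 \left(-2\right) \left(-15\right) = \left(-64\right) \left(-15\right) = 960$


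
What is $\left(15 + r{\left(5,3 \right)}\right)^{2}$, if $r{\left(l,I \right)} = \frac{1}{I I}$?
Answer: $\frac{18496}{81} \approx 228.35$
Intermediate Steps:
$r{\left(l,I \right)} = \frac{1}{I^{2}}$
$\left(15 + r{\left(5,3 \right)}\right)^{2} = \left(15 + \frac{1}{9}\right)^{2} = \left(\frac{136}{9}\right)^{2} = \frac{18496}{81}$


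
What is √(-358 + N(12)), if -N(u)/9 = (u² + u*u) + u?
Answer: I*√3058 ≈ 55.299*I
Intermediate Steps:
N(u) = -18*u² - 9*u (N(u) = -9*((u² + u*u) + u) = -9*((u² + u²) + u) = -9*(2*u² + u) = -9*(u + 2*u²) = -18*u² - 9*u)
√(-358 + N(12)) = √(-358 - 9*12*(1 + 2*12)) = √(-358 - 9*12*(1 + 24)) = √(-358 - 9*12*25) = √(-358 - 2700) = √(-3058) = I*√3058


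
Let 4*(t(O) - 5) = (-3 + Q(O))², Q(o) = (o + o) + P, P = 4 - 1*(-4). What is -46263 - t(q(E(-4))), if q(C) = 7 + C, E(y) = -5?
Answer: -185153/4 ≈ -46288.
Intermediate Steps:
P = 8 (P = 4 + 4 = 8)
Q(o) = 8 + 2*o (Q(o) = (o + o) + 8 = 2*o + 8 = 8 + 2*o)
t(O) = 5 + (5 + 2*O)²/4 (t(O) = 5 + (-3 + (8 + 2*O))²/4 = 5 + (5 + 2*O)²/4)
-46263 - t(q(E(-4))) = -46263 - (5 + (5 + 2*(7 - 5))²/4) = -46263 - (5 + (5 + 2*2)²/4) = -46263 - (5 + (5 + 4)²/4) = -46263 - (5 + (¼)*9²) = -46263 - (5 + (¼)*81) = -46263 - (5 + 81/4) = -46263 - 1*101/4 = -46263 - 101/4 = -185153/4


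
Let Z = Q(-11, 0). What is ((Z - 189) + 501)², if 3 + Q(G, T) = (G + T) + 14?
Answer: 97344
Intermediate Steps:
Q(G, T) = 11 + G + T (Q(G, T) = -3 + ((G + T) + 14) = -3 + (14 + G + T) = 11 + G + T)
Z = 0 (Z = 11 - 11 + 0 = 0)
((Z - 189) + 501)² = ((0 - 189) + 501)² = (-189 + 501)² = 312² = 97344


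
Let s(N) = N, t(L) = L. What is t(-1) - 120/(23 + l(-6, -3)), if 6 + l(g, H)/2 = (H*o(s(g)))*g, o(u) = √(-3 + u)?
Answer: -2621/2357 + 2592*I/2357 ≈ -1.112 + 1.0997*I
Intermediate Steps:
l(g, H) = -12 + 2*H*g*√(-3 + g) (l(g, H) = -12 + 2*((H*√(-3 + g))*g) = -12 + 2*(H*g*√(-3 + g)) = -12 + 2*H*g*√(-3 + g))
t(-1) - 120/(23 + l(-6, -3)) = -1 - 120/(23 + (-12 + 2*(-3)*(-6)*√(-3 - 6))) = -1 - 120/(23 + (-12 + 2*(-3)*(-6)*√(-9))) = -1 - 120/(23 + (-12 + 2*(-3)*(-6)*(3*I))) = -1 - 120/(23 + (-12 + 108*I)) = -1 - 120/(11 + 108*I) = -1 + ((11 - 108*I)/11785)*(-120) = -1 - 24*(11 - 108*I)/2357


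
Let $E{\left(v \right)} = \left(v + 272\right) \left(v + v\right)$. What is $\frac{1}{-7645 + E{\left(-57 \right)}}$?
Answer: $- \frac{1}{32155} \approx -3.1099 \cdot 10^{-5}$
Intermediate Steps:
$E{\left(v \right)} = 2 v \left(272 + v\right)$ ($E{\left(v \right)} = \left(272 + v\right) 2 v = 2 v \left(272 + v\right)$)
$\frac{1}{-7645 + E{\left(-57 \right)}} = \frac{1}{-7645 + 2 \left(-57\right) \left(272 - 57\right)} = \frac{1}{-7645 + 2 \left(-57\right) 215} = \frac{1}{-7645 - 24510} = \frac{1}{-32155} = - \frac{1}{32155}$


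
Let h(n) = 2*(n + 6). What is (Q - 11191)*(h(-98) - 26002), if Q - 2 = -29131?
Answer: 1055819520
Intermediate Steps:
h(n) = 12 + 2*n (h(n) = 2*(6 + n) = 12 + 2*n)
Q = -29129 (Q = 2 - 29131 = -29129)
(Q - 11191)*(h(-98) - 26002) = (-29129 - 11191)*((12 + 2*(-98)) - 26002) = -40320*((12 - 196) - 26002) = -40320*(-184 - 26002) = -40320*(-26186) = 1055819520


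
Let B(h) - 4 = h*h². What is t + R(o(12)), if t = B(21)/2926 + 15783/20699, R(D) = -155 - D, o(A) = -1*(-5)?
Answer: -1350355221/8652182 ≈ -156.07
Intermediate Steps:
B(h) = 4 + h³ (B(h) = 4 + h*h² = 4 + h³)
o(A) = 5
t = 33993899/8652182 (t = (4 + 21³)/2926 + 15783/20699 = (4 + 9261)*(1/2926) + 15783*(1/20699) = 9265*(1/2926) + 15783/20699 = 9265/2926 + 15783/20699 = 33993899/8652182 ≈ 3.9289)
t + R(o(12)) = 33993899/8652182 + (-155 - 1*5) = 33993899/8652182 + (-155 - 5) = 33993899/8652182 - 160 = -1350355221/8652182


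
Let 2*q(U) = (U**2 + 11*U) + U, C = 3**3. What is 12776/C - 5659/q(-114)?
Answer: 8236319/17442 ≈ 472.21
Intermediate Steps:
C = 27
q(U) = U**2/2 + 6*U (q(U) = ((U**2 + 11*U) + U)/2 = (U**2 + 12*U)/2 = U**2/2 + 6*U)
12776/C - 5659/q(-114) = 12776/27 - 5659*(-1/(57*(12 - 114))) = 12776*(1/27) - 5659/((1/2)*(-114)*(-102)) = 12776/27 - 5659/5814 = 8236319/17442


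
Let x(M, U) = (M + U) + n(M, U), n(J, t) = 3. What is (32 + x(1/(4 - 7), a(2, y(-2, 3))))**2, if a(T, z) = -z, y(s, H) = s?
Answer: 12100/9 ≈ 1344.4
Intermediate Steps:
x(M, U) = 3 + M + U (x(M, U) = (M + U) + 3 = 3 + M + U)
(32 + x(1/(4 - 7), a(2, y(-2, 3))))**2 = (32 + (3 + 1/(4 - 7) - 1*(-2)))**2 = (32 + (3 + 1/(-3) + 2))**2 = (32 + (3 - 1/3 + 2))**2 = (32 + 14/3)**2 = (110/3)**2 = 12100/9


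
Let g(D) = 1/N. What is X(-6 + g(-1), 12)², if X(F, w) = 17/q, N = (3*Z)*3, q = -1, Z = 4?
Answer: 289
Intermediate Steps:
N = 36 (N = (3*4)*3 = 12*3 = 36)
g(D) = 1/36
X(F, w) = -17 (X(F, w) = 17/(-1) = 17*(-1) = -17)
X(-6 + g(-1), 12)² = (-17)² = 289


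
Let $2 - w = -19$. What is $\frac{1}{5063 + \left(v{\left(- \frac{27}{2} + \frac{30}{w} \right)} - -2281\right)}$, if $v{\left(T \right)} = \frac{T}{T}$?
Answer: $\frac{1}{7345} \approx 0.00013615$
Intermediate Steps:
$w = 21$ ($w = 2 - -19 = 2 + 19 = 21$)
$v{\left(T \right)} = 1$
$\frac{1}{5063 + \left(v{\left(- \frac{27}{2} + \frac{30}{w} \right)} - -2281\right)} = \frac{1}{5063 + \left(1 - -2281\right)} = \frac{1}{5063 + \left(1 + 2281\right)} = \frac{1}{5063 + 2282} = \frac{1}{7345}$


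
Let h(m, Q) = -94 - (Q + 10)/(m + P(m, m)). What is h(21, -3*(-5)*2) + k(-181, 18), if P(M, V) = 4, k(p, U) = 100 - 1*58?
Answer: -268/5 ≈ -53.600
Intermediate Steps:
k(p, U) = 42 (k(p, U) = 100 - 58 = 42)
h(m, Q) = -94 - (10 + Q)/(4 + m) (h(m, Q) = -94 - (Q + 10)/(m + 4) = -94 - (10 + Q)/(4 + m))
h(21, -3*(-5)*2) + k(-181, 18) = (-386 - (-3*(-5))*2 - 94*21)/(4 + 21) + 42 = (-386 - 15*2 - 1974)/25 + 42 = (-386 - 1*30 - 1974)/25 + 42 = (-386 - 30 - 1974)/25 + 42 = (1/25)*(-2390) + 42 = -478/5 + 42 = -268/5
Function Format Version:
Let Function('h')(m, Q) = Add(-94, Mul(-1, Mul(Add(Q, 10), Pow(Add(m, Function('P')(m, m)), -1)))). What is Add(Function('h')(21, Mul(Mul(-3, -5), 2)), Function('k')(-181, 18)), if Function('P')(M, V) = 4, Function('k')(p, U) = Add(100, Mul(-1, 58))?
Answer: Rational(-268, 5) ≈ -53.600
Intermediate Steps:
Function('k')(p, U) = 42 (Function('k')(p, U) = Add(100, -58) = 42)
Function('h')(m, Q) = Add(-94, Mul(-1, Pow(Add(4, m), -1), Add(10, Q))) (Function('h')(m, Q) = Add(-94, Mul(-1, Mul(Add(Q, 10), Pow(Add(m, 4), -1)))) = Add(-94, Mul(-1, Mul(Add(10, Q), Pow(Add(4, m), -1)))) = Add(-94, Mul(-1, Mul(Pow(Add(4, m), -1), Add(10, Q)))) = Add(-94, Mul(-1, Pow(Add(4, m), -1), Add(10, Q))))
Add(Function('h')(21, Mul(Mul(-3, -5), 2)), Function('k')(-181, 18)) = Add(Mul(Pow(Add(4, 21), -1), Add(-386, Mul(-1, Mul(Mul(-3, -5), 2)), Mul(-94, 21))), 42) = Add(Mul(Pow(25, -1), Add(-386, Mul(-1, Mul(15, 2)), -1974)), 42) = Add(Mul(Rational(1, 25), Add(-386, Mul(-1, 30), -1974)), 42) = Add(Mul(Rational(1, 25), Add(-386, -30, -1974)), 42) = Add(Mul(Rational(1, 25), -2390), 42) = Add(Rational(-478, 5), 42) = Rational(-268, 5)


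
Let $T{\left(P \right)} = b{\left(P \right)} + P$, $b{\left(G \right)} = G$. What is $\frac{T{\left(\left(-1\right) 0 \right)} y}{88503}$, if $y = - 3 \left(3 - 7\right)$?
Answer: $0$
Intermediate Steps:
$T{\left(P \right)} = 2 P$ ($T{\left(P \right)} = P + P = 2 P$)
$y = 12$ ($y = \left(-3\right) \left(-4\right) = 12$)
$\frac{T{\left(\left(-1\right) 0 \right)} y}{88503} = \frac{2 \left(\left(-1\right) 0\right) 12}{88503} = 2 \cdot 0 \cdot 12 \cdot \frac{1}{88503} = 0 \cdot 12 \cdot \frac{1}{88503} = 0 \cdot \frac{1}{88503} = 0$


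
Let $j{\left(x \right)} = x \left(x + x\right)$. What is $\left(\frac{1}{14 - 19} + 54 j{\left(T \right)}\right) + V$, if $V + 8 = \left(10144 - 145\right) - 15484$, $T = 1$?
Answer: $- \frac{26926}{5} \approx -5385.2$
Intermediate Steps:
$j{\left(x \right)} = 2 x^{2}$ ($j{\left(x \right)} = x 2 x = 2 x^{2}$)
$V = -5493$ ($V = -8 + \left(\left(10144 - 145\right) - 15484\right) = -8 + \left(9999 - 15484\right) = -8 - 5485 = -5493$)
$\left(\frac{1}{14 - 19} + 54 j{\left(T \right)}\right) + V = \left(\frac{1}{14 - 19} + 54 \cdot 2 \cdot 1^{2}\right) - 5493 = \left(\frac{1}{-5} + 54 \cdot 2 \cdot 1\right) - 5493 = \left(- \frac{1}{5} + 54 \cdot 2\right) - 5493 = \left(- \frac{1}{5} + 108\right) - 5493 = \frac{539}{5} - 5493 = - \frac{26926}{5}$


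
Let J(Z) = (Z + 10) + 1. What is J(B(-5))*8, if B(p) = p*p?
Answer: 288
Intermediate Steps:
B(p) = p**2
J(Z) = 11 + Z (J(Z) = (10 + Z) + 1 = 11 + Z)
J(B(-5))*8 = (11 + (-5)**2)*8 = (11 + 25)*8 = 36*8 = 288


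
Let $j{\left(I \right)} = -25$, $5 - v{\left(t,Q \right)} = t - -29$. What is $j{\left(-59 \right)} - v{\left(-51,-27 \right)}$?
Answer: $-52$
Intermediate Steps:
$v{\left(t,Q \right)} = -24 - t$ ($v{\left(t,Q \right)} = 5 - \left(t - -29\right) = 5 - \left(t + 29\right) = 5 - \left(29 + t\right) = -24 - t$)
$j{\left(-59 \right)} - v{\left(-51,-27 \right)} = -25 - \left(-24 - -51\right) = -25 - \left(-24 + 51\right) = -25 - 27 = -52$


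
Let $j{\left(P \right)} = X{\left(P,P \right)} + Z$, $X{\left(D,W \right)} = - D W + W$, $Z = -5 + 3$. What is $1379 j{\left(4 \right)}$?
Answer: $-19306$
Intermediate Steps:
$Z = -2$
$X{\left(D,W \right)} = W - D W$ ($X{\left(D,W \right)} = - D W + W = W - D W$)
$j{\left(P \right)} = -2 + P \left(1 - P\right)$ ($j{\left(P \right)} = P \left(1 - P\right) - 2 = -2 + P \left(1 - P\right)$)
$1379 j{\left(4 \right)} = 1379 \left(-2 + 4 - 4^{2}\right) = 1379 \left(-2 + 4 - 16\right) = 1379 \left(-14\right) = -19306$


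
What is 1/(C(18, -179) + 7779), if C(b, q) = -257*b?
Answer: 1/3153 ≈ 0.00031716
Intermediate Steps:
1/(C(18, -179) + 7779) = 1/(-257*18 + 7779) = 1/(-4626 + 7779) = 1/3153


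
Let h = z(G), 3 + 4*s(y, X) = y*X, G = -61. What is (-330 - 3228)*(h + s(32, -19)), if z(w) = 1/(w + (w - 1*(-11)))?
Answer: 40220225/74 ≈ 5.4352e+5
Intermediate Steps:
z(w) = 1/(11 + 2*w) (z(w) = 1/(w + (w + 11)) = 1/(w + (11 + w)) = 1/(11 + 2*w))
s(y, X) = -¾ + X*y/4 (s(y, X) = -¾ + (y*X)/4 = -¾ + (X*y)/4 = -¾ + X*y/4)
h = -1/111 (h = 1/(11 + 2*(-61)) = 1/(11 - 122) = 1/(-111) = -1/111 ≈ -0.0090090)
(-330 - 3228)*(h + s(32, -19)) = (-330 - 3228)*(-1/111 + (-¾ + (¼)*(-19)*32)) = -3558*(-1/111 + (-¾ - 152)) = -3558*(-1/111 - 611/4) = -3558*(-67825/444) = 40220225/74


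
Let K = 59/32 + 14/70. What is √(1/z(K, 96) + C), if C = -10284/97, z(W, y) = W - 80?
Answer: 2*I*√38803258666403/1209881 ≈ 10.297*I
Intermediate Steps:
K = 327/160 (K = 59*(1/32) + 14*(1/70) = 59/32 + ⅕ = 327/160 ≈ 2.0438)
z(W, y) = -80 + W
C = -10284/97 (C = -10284*1/97 = -10284/97 ≈ -106.02)
√(1/z(K, 96) + C) = √(1/(-80 + 327/160) - 10284/97) = √(1/(-12473/160) - 10284/97) = √(-160/12473 - 10284/97) = √(-128287852/1209881) = 2*I*√38803258666403/1209881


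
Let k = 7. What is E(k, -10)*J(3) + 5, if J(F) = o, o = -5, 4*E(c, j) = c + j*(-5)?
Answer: -265/4 ≈ -66.250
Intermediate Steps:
E(c, j) = -5*j/4 + c/4 (E(c, j) = (c + j*(-5))/4 = (c - 5*j)/4 = -5*j/4 + c/4)
J(F) = -5
E(k, -10)*J(3) + 5 = (-5/4*(-10) + (¼)*7)*(-5) + 5 = (25/2 + 7/4)*(-5) + 5 = (57/4)*(-5) + 5 = -285/4 + 5 = -265/4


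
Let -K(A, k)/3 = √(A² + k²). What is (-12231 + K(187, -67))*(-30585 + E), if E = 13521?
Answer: 208709784 + 51192*√39458 ≈ 2.1888e+8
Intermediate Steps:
K(A, k) = -3*√(A² + k²)
(-12231 + K(187, -67))*(-30585 + E) = (-12231 - 3*√(187² + (-67)²))*(-30585 + 13521) = (-12231 - 3*√(34969 + 4489))*(-17064) = (-12231 - 3*√39458)*(-17064) = 208709784 + 51192*√39458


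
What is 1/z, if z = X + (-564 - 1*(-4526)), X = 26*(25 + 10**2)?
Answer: 1/7212 ≈ 0.00013866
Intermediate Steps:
X = 3250 (X = 26*(25 + 100) = 26*125 = 3250)
z = 7212 (z = 3250 + (-564 - 1*(-4526)) = 3250 + (-564 + 4526) = 3250 + 3962 = 7212)
1/z = 1/7212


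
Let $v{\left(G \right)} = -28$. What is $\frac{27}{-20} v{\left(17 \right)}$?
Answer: $\frac{189}{5} \approx 37.8$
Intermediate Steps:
$\frac{27}{-20} v{\left(17 \right)} = \frac{27}{-20} \left(-28\right) = 27 \left(- \frac{1}{20}\right) \left(-28\right) = \left(- \frac{27}{20}\right) \left(-28\right) = \frac{189}{5}$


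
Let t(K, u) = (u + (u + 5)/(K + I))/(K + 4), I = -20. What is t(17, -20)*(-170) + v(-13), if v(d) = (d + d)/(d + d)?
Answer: 857/7 ≈ 122.43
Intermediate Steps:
t(K, u) = (u + (5 + u)/(-20 + K))/(4 + K) (t(K, u) = (u + (u + 5)/(K - 20))/(K + 4) = (u + (5 + u)/(-20 + K))/(4 + K))
v(d) = 1 (v(d) = (2*d)/((2*d)) = (2*d)*(1/(2*d)) = 1)
t(17, -20)*(-170) + v(-13) = ((-5 + 19*(-20) - 1*17*(-20))/(80 - 1*17² + 16*17))*(-170) + 1 = ((-5 - 380 + 340)/(80 - 1*289 + 272))*(-170) + 1 = (-45/(80 - 289 + 272))*(-170) + 1 = (-45/63)*(-170) + 1 = ((1/63)*(-45))*(-170) + 1 = -5/7*(-170) + 1 = 850/7 + 1 = 857/7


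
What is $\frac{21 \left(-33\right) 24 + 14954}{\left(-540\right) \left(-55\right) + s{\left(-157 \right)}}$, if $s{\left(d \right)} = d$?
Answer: $- \frac{1678}{29543} \approx -0.056799$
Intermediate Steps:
$\frac{21 \left(-33\right) 24 + 14954}{\left(-540\right) \left(-55\right) + s{\left(-157 \right)}} = \frac{21 \left(-33\right) 24 + 14954}{\left(-540\right) \left(-55\right) - 157} = \frac{\left(-693\right) 24 + 14954}{29700 - 157} = \frac{-16632 + 14954}{29543} = \left(-1678\right) \frac{1}{29543} = - \frac{1678}{29543}$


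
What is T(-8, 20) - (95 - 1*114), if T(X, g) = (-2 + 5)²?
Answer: 28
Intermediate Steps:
T(X, g) = 9 (T(X, g) = 3² = 9)
T(-8, 20) - (95 - 1*114) = 9 - (95 - 1*114) = 9 - (95 - 114) = 9 - 1*(-19) = 9 + 19 = 28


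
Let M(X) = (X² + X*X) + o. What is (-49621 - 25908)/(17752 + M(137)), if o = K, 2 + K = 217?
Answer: -75529/55505 ≈ -1.3608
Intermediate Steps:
K = 215 (K = -2 + 217 = 215)
o = 215
M(X) = 215 + 2*X² (M(X) = (X² + X*X) + 215 = (X² + X²) + 215 = 2*X² + 215 = 215 + 2*X²)
(-49621 - 25908)/(17752 + M(137)) = (-49621 - 25908)/(17752 + (215 + 2*137²)) = -75529/(17752 + (215 + 2*18769)) = -75529/(17752 + (215 + 37538)) = -75529/(17752 + 37753) = -75529/55505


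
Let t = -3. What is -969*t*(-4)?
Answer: -11628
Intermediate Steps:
-969*t*(-4) = -(-2907)*(-4) = -969*12 = -11628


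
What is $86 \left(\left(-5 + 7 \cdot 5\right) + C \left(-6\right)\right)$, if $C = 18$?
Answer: $-6708$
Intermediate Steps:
$86 \left(\left(-5 + 7 \cdot 5\right) + C \left(-6\right)\right) = 86 \left(\left(-5 + 7 \cdot 5\right) + 18 \left(-6\right)\right) = 86 \left(\left(-5 + 35\right) - 108\right) = 86 \left(30 - 108\right) = 86 \left(-78\right) = -6708$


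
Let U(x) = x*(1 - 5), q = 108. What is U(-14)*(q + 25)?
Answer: 7448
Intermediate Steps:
U(x) = -4*x (U(x) = x*(-4) = -4*x)
U(-14)*(q + 25) = (-4*(-14))*(108 + 25) = 56*133 = 7448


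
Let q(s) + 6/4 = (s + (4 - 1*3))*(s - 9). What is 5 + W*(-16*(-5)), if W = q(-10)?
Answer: 13565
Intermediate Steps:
q(s) = -3/2 + (1 + s)*(-9 + s) (q(s) = -3/2 + (s + (4 - 1*3))*(s - 9) = -3/2 + (s + (4 - 3))*(-9 + s) = -3/2 + (s + 1)*(-9 + s) = -3/2 + (1 + s)*(-9 + s))
W = 339/2 (W = -21/2 + (-10)² - 8*(-10) = -21/2 + 100 + 80 = 339/2 ≈ 169.50)
5 + W*(-16*(-5)) = 5 + 339*(-16*(-5))/2 = 5 + (339/2)*80 = 5 + 13560 = 13565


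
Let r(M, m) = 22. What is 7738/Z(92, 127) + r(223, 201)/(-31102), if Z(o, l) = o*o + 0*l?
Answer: 60120267/65811832 ≈ 0.91352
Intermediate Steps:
Z(o, l) = o**2 (Z(o, l) = o**2 + 0 = o**2)
7738/Z(92, 127) + r(223, 201)/(-31102) = 7738/(92**2) + 22/(-31102) = 7738/8464 + 22*(-1/31102) = 7738*(1/8464) - 11/15551 = 3869/4232 - 11/15551 = 60120267/65811832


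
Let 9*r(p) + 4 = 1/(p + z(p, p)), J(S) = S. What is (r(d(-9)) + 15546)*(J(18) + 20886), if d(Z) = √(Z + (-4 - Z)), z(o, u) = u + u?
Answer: 974892880/3 - 3484*I/9 ≈ 3.2496e+8 - 387.11*I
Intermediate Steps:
z(o, u) = 2*u
d(Z) = 2*I (d(Z) = √(-4) = 2*I)
r(p) = -4/9 + 1/(27*p) (r(p) = -4/9 + 1/(9*(p + 2*p)) = -4/9 + 1/(9*((3*p))) = -4/9 + (1/(3*p))/9 = -4/9 + 1/(27*p))
(r(d(-9)) + 15546)*(J(18) + 20886) = ((1 - 24*I)/(27*((2*I))) + 15546)*(18 + 20886) = ((-I/2)*(1 - 24*I)/27 + 15546)*20904 = (-I*(1 - 24*I)/54 + 15546)*20904 = (15546 - I*(1 - 24*I)/54)*20904 = 324973584 - 3484*I*(1 - 24*I)/9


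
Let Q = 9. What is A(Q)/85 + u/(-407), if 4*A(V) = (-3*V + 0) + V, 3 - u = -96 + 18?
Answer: -17433/69190 ≈ -0.25196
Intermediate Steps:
u = 81 (u = 3 - (-96 + 18) = 3 - 1*(-78) = 3 + 78 = 81)
A(V) = -V/2 (A(V) = ((-3*V + 0) + V)/4 = (-3*V + V)/4 = (-2*V)/4 = -V/2)
A(Q)/85 + u/(-407) = -1/2*9/85 + 81/(-407) = -9/2*1/85 + 81*(-1/407) = -9/170 - 81/407 = -17433/69190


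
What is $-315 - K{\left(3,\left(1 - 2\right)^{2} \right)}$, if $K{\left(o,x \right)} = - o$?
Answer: $-312$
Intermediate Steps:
$-315 - K{\left(3,\left(1 - 2\right)^{2} \right)} = -315 - \left(-1\right) 3 = -315 - -3 = -315 + 3 = -312$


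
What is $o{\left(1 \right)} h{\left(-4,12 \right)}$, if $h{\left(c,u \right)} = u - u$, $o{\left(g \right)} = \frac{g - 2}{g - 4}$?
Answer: $0$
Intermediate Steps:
$o{\left(g \right)} = \frac{-2 + g}{-4 + g}$
$h{\left(c,u \right)} = 0$
$o{\left(1 \right)} h{\left(-4,12 \right)} = \frac{-2 + 1}{-4 + 1} \cdot 0 = \frac{1}{-3} \left(-1\right) 0 = \left(- \frac{1}{3}\right) \left(-1\right) 0 = \frac{1}{3} \cdot 0 = 0$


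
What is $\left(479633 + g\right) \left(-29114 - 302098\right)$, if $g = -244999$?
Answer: $-77713596408$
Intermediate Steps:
$\left(479633 + g\right) \left(-29114 - 302098\right) = \left(479633 - 244999\right) \left(-29114 - 302098\right) = 234634 \left(-331212\right) = -77713596408$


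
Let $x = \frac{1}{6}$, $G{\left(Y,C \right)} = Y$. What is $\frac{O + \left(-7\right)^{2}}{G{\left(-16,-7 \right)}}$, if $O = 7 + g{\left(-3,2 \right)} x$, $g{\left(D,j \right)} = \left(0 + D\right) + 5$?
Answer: $- \frac{169}{48} \approx -3.5208$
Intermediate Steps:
$g{\left(D,j \right)} = 5 + D$ ($g{\left(D,j \right)} = D + 5 = 5 + D$)
$x = \frac{1}{6} \approx 0.16667$
$O = \frac{22}{3}$ ($O = 7 + \left(5 - 3\right) \frac{1}{6} = 7 + 2 \cdot \frac{1}{6} = 7 + \frac{1}{3} = \frac{22}{3} \approx 7.3333$)
$\frac{O + \left(-7\right)^{2}}{G{\left(-16,-7 \right)}} = \frac{\frac{22}{3} + \left(-7\right)^{2}}{-16} = \left(\frac{22}{3} + 49\right) \left(- \frac{1}{16}\right) = \frac{169}{3} \left(- \frac{1}{16}\right) = - \frac{169}{48}$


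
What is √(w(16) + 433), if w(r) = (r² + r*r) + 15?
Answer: 8*√15 ≈ 30.984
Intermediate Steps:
w(r) = 15 + 2*r² (w(r) = (r² + r²) + 15 = 2*r² + 15 = 15 + 2*r²)
√(w(16) + 433) = √((15 + 2*16²) + 433) = √((15 + 2*256) + 433) = √((15 + 512) + 433) = √(527 + 433) = √960 = 8*√15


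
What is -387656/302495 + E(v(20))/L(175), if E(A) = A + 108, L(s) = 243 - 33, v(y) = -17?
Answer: -1539449/1814970 ≈ -0.84820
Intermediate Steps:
L(s) = 210
E(A) = 108 + A
-387656/302495 + E(v(20))/L(175) = -387656/302495 + (108 - 17)/210 = -387656*1/302495 + 91*(1/210) = -387656/302495 + 13/30 = -1539449/1814970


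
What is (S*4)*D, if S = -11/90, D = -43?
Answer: 946/45 ≈ 21.022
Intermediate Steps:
S = -11/90 (S = -11*1/90 = -11/90 ≈ -0.12222)
(S*4)*D = -11/90*4*(-43) = -22/45*(-43) = 946/45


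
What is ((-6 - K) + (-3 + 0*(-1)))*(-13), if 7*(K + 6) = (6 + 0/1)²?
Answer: 741/7 ≈ 105.86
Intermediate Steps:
K = -6/7 (K = -6 + (6 + 0/1)²/7 = -6 + (6 + 0*1)²/7 = -6 + (6 + 0)²/7 = -6 + (⅐)*6² = -6 + (⅐)*36 = -6 + 36/7 = -6/7 ≈ -0.85714)
((-6 - K) + (-3 + 0*(-1)))*(-13) = ((-6 - 1*(-6/7)) + (-3 + 0*(-1)))*(-13) = ((-6 + 6/7) + (-3 + 0))*(-13) = (-36/7 - 3)*(-13) = -57/7*(-13) = 741/7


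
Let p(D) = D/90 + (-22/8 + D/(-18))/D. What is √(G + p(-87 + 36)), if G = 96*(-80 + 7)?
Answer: I*√1822928615/510 ≈ 83.717*I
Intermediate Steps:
p(D) = D/90 + (-11/4 - D/18)/D (p(D) = D*(1/90) + (-22*⅛ + D*(-1/18))/D = D/90 + (-11/4 - D/18)/D)
G = -7008 (G = 96*(-73) = -7008)
√(G + p(-87 + 36)) = √(-7008 + (-495 + 2*(-87 + 36)*(-5 + (-87 + 36)))/(180*(-87 + 36))) = √(-7008 + (1/180)*(-495 + 2*(-51)*(-5 - 51))/(-51)) = √(-7008 + (1/180)*(-1/51)*(-495 + 2*(-51)*(-56))) = √(-7008 + (1/180)*(-1/51)*(-495 + 5712)) = √(-7008 + (1/180)*(-1/51)*5217) = √(-7008 - 1739/3060) = √(-21446219/3060) = I*√1822928615/510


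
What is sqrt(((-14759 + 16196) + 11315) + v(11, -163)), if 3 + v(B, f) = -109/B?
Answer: 9*sqrt(19030)/11 ≈ 112.87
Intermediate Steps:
v(B, f) = -3 - 109/B
sqrt(((-14759 + 16196) + 11315) + v(11, -163)) = sqrt(((-14759 + 16196) + 11315) + (-3 - 109/11)) = sqrt((1437 + 11315) + (-3 - 109*1/11)) = sqrt(12752 + (-3 - 109/11)) = sqrt(12752 - 142/11) = sqrt(140130/11) = 9*sqrt(19030)/11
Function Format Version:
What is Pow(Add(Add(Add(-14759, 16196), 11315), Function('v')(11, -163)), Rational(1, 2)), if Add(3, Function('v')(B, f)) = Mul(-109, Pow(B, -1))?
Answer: Mul(Rational(9, 11), Pow(19030, Rational(1, 2))) ≈ 112.87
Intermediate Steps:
Function('v')(B, f) = Add(-3, Mul(-109, Pow(B, -1)))
Pow(Add(Add(Add(-14759, 16196), 11315), Function('v')(11, -163)), Rational(1, 2)) = Pow(Add(Add(Add(-14759, 16196), 11315), Add(-3, Mul(-109, Pow(11, -1)))), Rational(1, 2)) = Pow(Add(Add(1437, 11315), Add(-3, Mul(-109, Rational(1, 11)))), Rational(1, 2)) = Pow(Add(12752, Add(-3, Rational(-109, 11))), Rational(1, 2)) = Pow(Add(12752, Rational(-142, 11)), Rational(1, 2)) = Pow(Rational(140130, 11), Rational(1, 2)) = Mul(Rational(9, 11), Pow(19030, Rational(1, 2)))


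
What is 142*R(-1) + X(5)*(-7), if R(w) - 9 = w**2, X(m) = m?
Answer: 1385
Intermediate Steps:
R(w) = 9 + w**2
142*R(-1) + X(5)*(-7) = 142*(9 + (-1)**2) + 5*(-7) = 142*(9 + 1) - 35 = 142*10 - 35 = 1420 - 35 = 1385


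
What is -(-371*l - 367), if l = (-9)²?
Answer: 30418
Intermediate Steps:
l = 81
-(-371*l - 367) = -(-371*81 - 367) = -(-30051 - 367) = -1*(-30418) = 30418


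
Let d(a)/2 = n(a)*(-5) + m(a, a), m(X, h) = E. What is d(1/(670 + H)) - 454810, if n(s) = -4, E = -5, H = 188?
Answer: -454780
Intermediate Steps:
m(X, h) = -5
d(a) = 30 (d(a) = 2*(-4*(-5) - 5) = 2*(20 - 5) = 2*15 = 30)
d(1/(670 + H)) - 454810 = 30 - 454810 = -454780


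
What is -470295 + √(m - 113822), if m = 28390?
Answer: -470295 + 2*I*√21358 ≈ -4.703e+5 + 292.29*I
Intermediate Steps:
-470295 + √(m - 113822) = -470295 + √(28390 - 113822) = -470295 + √(-85432) = -470295 + 2*I*√21358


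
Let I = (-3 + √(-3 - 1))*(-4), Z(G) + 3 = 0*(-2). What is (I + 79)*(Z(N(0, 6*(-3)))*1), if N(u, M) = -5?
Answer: -273 + 24*I ≈ -273.0 + 24.0*I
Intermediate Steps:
Z(G) = -3 (Z(G) = -3 + 0*(-2) = -3 + 0 = -3)
I = 12 - 8*I (I = (-3 + √(-4))*(-4) = (-3 + 2*I)*(-4) = 12 - 8*I ≈ 12.0 - 8.0*I)
(I + 79)*(Z(N(0, 6*(-3)))*1) = ((12 - 8*I) + 79)*(-3*1) = (91 - 8*I)*(-3) = -273 + 24*I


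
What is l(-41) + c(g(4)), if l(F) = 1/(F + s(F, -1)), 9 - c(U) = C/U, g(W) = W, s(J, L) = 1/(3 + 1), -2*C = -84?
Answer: -497/326 ≈ -1.5245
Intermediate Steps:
C = 42 (C = -½*(-84) = 42)
s(J, L) = ¼ (s(J, L) = 1/4 = ¼)
c(U) = 9 - 42/U
l(F) = 1/(¼ + F) (l(F) = 1/(F + ¼) = 1/(¼ + F))
l(-41) + c(g(4)) = 4/(1 + 4*(-41)) + (9 - 42/4) = 4/(1 - 164) + (9 - 42*¼) = 4/(-163) + (9 - 21/2) = 4*(-1/163) - 3/2 = -4/163 - 3/2 = -497/326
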